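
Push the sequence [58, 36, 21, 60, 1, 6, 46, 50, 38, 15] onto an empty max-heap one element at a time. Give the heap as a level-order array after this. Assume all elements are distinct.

[60, 58, 46, 50, 15, 6, 21, 36, 38, 1]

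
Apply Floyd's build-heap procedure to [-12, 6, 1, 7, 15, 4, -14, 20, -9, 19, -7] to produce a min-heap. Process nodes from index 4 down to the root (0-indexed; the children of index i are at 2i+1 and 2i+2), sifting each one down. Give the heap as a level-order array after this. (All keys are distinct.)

[-14, -9, -12, 6, -7, 4, 1, 20, 7, 19, 15]

sift down from index 4:
  15 vs smaller child -7 at index 10, swap → [-12, 6, 1, 7, -7, 4, -14, 20, -9, 19, 15]
sift down from index 3:
  7 vs smaller child -9 at index 8, swap → [-12, 6, 1, -9, -7, 4, -14, 20, 7, 19, 15]
sift down from index 2:
  1 vs smaller child -14 at index 6, swap → [-12, 6, -14, -9, -7, 4, 1, 20, 7, 19, 15]
sift down from index 1:
  6 vs smaller child -9 at index 3, swap → [-12, -9, -14, 6, -7, 4, 1, 20, 7, 19, 15]
sift down from index 0:
  -12 vs smaller child -14 at index 2, swap → [-14, -9, -12, 6, -7, 4, 1, 20, 7, 19, 15]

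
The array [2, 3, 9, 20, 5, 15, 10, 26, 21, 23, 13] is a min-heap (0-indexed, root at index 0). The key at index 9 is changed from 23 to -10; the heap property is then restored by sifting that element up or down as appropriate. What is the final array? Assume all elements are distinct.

set index 9 from 23 to -10 → [2, 3, 9, 20, 5, 15, 10, 26, 21, -10, 13]
-10 < parent 5 at index 4, swap → [2, 3, 9, 20, -10, 15, 10, 26, 21, 5, 13]
-10 < parent 3 at index 1, swap → [2, -10, 9, 20, 3, 15, 10, 26, 21, 5, 13]
-10 < parent 2 at index 0, swap → [-10, 2, 9, 20, 3, 15, 10, 26, 21, 5, 13]

[-10, 2, 9, 20, 3, 15, 10, 26, 21, 5, 13]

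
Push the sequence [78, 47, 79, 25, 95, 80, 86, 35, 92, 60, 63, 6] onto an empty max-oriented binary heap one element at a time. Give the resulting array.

[95, 92, 86, 79, 63, 78, 80, 25, 35, 47, 60, 6]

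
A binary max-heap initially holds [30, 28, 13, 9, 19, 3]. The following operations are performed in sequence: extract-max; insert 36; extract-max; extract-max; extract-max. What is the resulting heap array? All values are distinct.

extract-max → returns 30:
  remove root 30; move last element 3 to root → [3, 28, 13, 9, 19]
  3 vs larger child 28 at index 1, swap → [28, 3, 13, 9, 19]
  3 vs larger child 19 at index 4, swap → [28, 19, 13, 9, 3]
insert 36:
  append 36 at index 5 → [28, 19, 13, 9, 3, 36]
  36 > parent 13 at index 2, swap → [28, 19, 36, 9, 3, 13]
  36 > parent 28 at index 0, swap → [36, 19, 28, 9, 3, 13]
extract-max → returns 36:
  remove root 36; move last element 13 to root → [13, 19, 28, 9, 3]
  13 vs larger child 28 at index 2, swap → [28, 19, 13, 9, 3]
extract-max → returns 28:
  remove root 28; move last element 3 to root → [3, 19, 13, 9]
  3 vs larger child 19 at index 1, swap → [19, 3, 13, 9]
  3 vs only child 9 at index 3, swap → [19, 9, 13, 3]
extract-max → returns 19:
  remove root 19; move last element 3 to root → [3, 9, 13]
  3 vs larger child 13 at index 2, swap → [13, 9, 3]

[13, 9, 3]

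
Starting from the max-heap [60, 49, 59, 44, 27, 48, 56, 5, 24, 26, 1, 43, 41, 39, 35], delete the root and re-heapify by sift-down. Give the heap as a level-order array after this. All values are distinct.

remove root 60; move last element 35 to root → [35, 49, 59, 44, 27, 48, 56, 5, 24, 26, 1, 43, 41, 39]
35 vs larger child 59 at index 2, swap → [59, 49, 35, 44, 27, 48, 56, 5, 24, 26, 1, 43, 41, 39]
35 vs larger child 56 at index 6, swap → [59, 49, 56, 44, 27, 48, 35, 5, 24, 26, 1, 43, 41, 39]
35 vs only child 39 at index 13, swap → [59, 49, 56, 44, 27, 48, 39, 5, 24, 26, 1, 43, 41, 35]

[59, 49, 56, 44, 27, 48, 39, 5, 24, 26, 1, 43, 41, 35]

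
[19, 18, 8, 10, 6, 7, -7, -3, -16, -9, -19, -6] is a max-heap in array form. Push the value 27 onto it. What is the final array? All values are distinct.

append 27 at index 12 → [19, 18, 8, 10, 6, 7, -7, -3, -16, -9, -19, -6, 27]
27 > parent 7 at index 5, swap → [19, 18, 8, 10, 6, 27, -7, -3, -16, -9, -19, -6, 7]
27 > parent 8 at index 2, swap → [19, 18, 27, 10, 6, 8, -7, -3, -16, -9, -19, -6, 7]
27 > parent 19 at index 0, swap → [27, 18, 19, 10, 6, 8, -7, -3, -16, -9, -19, -6, 7]

[27, 18, 19, 10, 6, 8, -7, -3, -16, -9, -19, -6, 7]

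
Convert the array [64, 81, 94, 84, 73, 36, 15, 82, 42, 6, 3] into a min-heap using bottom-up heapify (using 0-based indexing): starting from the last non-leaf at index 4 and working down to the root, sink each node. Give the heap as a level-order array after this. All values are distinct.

sift down from index 4:
  73 vs smaller child 3 at index 10, swap → [64, 81, 94, 84, 3, 36, 15, 82, 42, 6, 73]
sift down from index 3:
  84 vs smaller child 42 at index 8, swap → [64, 81, 94, 42, 3, 36, 15, 82, 84, 6, 73]
sift down from index 2:
  94 vs smaller child 15 at index 6, swap → [64, 81, 15, 42, 3, 36, 94, 82, 84, 6, 73]
sift down from index 1:
  81 vs smaller child 3 at index 4, swap → [64, 3, 15, 42, 81, 36, 94, 82, 84, 6, 73]
  81 vs smaller child 6 at index 9, swap → [64, 3, 15, 42, 6, 36, 94, 82, 84, 81, 73]
sift down from index 0:
  64 vs smaller child 3 at index 1, swap → [3, 64, 15, 42, 6, 36, 94, 82, 84, 81, 73]
  64 vs smaller child 6 at index 4, swap → [3, 6, 15, 42, 64, 36, 94, 82, 84, 81, 73]

[3, 6, 15, 42, 64, 36, 94, 82, 84, 81, 73]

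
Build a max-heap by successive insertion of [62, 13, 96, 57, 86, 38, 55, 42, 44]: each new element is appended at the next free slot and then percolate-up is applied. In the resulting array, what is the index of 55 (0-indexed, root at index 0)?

Insert 62:
  append 62 at index 0 → [62] (no swap needed)
Insert 13:
  append 13 at index 1 → [62, 13] (no swap needed)
Insert 96:
  append 96 at index 2 → [62, 13, 96]
  96 > parent 62 at index 0, swap → [96, 13, 62]
Insert 57:
  append 57 at index 3 → [96, 13, 62, 57]
  57 > parent 13 at index 1, swap → [96, 57, 62, 13]
Insert 86:
  append 86 at index 4 → [96, 57, 62, 13, 86]
  86 > parent 57 at index 1, swap → [96, 86, 62, 13, 57]
Insert 38:
  append 38 at index 5 → [96, 86, 62, 13, 57, 38] (no swap needed)
Insert 55:
  append 55 at index 6 → [96, 86, 62, 13, 57, 38, 55] (no swap needed)
Insert 42:
  append 42 at index 7 → [96, 86, 62, 13, 57, 38, 55, 42]
  42 > parent 13 at index 3, swap → [96, 86, 62, 42, 57, 38, 55, 13]
Insert 44:
  append 44 at index 8 → [96, 86, 62, 42, 57, 38, 55, 13, 44]
  44 > parent 42 at index 3, swap → [96, 86, 62, 44, 57, 38, 55, 13, 42]
resulting array: [96, 86, 62, 44, 57, 38, 55, 13, 42]

6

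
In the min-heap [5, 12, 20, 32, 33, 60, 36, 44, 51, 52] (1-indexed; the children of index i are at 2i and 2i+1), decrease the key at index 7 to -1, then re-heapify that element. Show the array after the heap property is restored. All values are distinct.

[-1, 12, 5, 32, 33, 60, 20, 44, 51, 52]

set index 7 from 36 to -1 → [5, 12, 20, 32, 33, 60, -1, 44, 51, 52]
-1 < parent 20 at index 3, swap → [5, 12, -1, 32, 33, 60, 20, 44, 51, 52]
-1 < parent 5 at index 1, swap → [-1, 12, 5, 32, 33, 60, 20, 44, 51, 52]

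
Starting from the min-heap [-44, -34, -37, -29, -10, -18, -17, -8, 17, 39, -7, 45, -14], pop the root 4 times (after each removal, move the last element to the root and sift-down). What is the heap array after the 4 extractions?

[-18, -10, -17, -8, -7, -14, 39, 45, 17]

extract-min #1 returns -44:
  remove root -44; move last element -14 to root → [-14, -34, -37, -29, -10, -18, -17, -8, 17, 39, -7, 45]
  -14 vs smaller child -37 at index 2, swap → [-37, -34, -14, -29, -10, -18, -17, -8, 17, 39, -7, 45]
  -14 vs smaller child -18 at index 5, swap → [-37, -34, -18, -29, -10, -14, -17, -8, 17, 39, -7, 45]
extract-min #2 returns -37:
  remove root -37; move last element 45 to root → [45, -34, -18, -29, -10, -14, -17, -8, 17, 39, -7]
  45 vs smaller child -34 at index 1, swap → [-34, 45, -18, -29, -10, -14, -17, -8, 17, 39, -7]
  45 vs smaller child -29 at index 3, swap → [-34, -29, -18, 45, -10, -14, -17, -8, 17, 39, -7]
  45 vs smaller child -8 at index 7, swap → [-34, -29, -18, -8, -10, -14, -17, 45, 17, 39, -7]
extract-min #3 returns -34:
  remove root -34; move last element -7 to root → [-7, -29, -18, -8, -10, -14, -17, 45, 17, 39]
  -7 vs smaller child -29 at index 1, swap → [-29, -7, -18, -8, -10, -14, -17, 45, 17, 39]
  -7 vs smaller child -10 at index 4, swap → [-29, -10, -18, -8, -7, -14, -17, 45, 17, 39]
extract-min #4 returns -29:
  remove root -29; move last element 39 to root → [39, -10, -18, -8, -7, -14, -17, 45, 17]
  39 vs smaller child -18 at index 2, swap → [-18, -10, 39, -8, -7, -14, -17, 45, 17]
  39 vs smaller child -17 at index 6, swap → [-18, -10, -17, -8, -7, -14, 39, 45, 17]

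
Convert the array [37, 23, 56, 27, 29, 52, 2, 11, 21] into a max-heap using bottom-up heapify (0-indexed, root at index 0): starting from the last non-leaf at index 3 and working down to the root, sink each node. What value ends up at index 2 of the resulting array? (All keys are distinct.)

52

sift down from index 3: already satisfies heap property
sift down from index 2: already satisfies heap property
sift down from index 1:
  23 vs larger child 29 at index 4, swap → [37, 29, 56, 27, 23, 52, 2, 11, 21]
sift down from index 0:
  37 vs larger child 56 at index 2, swap → [56, 29, 37, 27, 23, 52, 2, 11, 21]
  37 vs larger child 52 at index 5, swap → [56, 29, 52, 27, 23, 37, 2, 11, 21]
resulting array: [56, 29, 52, 27, 23, 37, 2, 11, 21]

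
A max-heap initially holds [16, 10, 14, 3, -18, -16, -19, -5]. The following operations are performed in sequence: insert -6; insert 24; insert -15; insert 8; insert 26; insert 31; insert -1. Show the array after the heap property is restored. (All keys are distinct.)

insert -6:
  append -6 at index 8 → [16, 10, 14, 3, -18, -16, -19, -5, -6] (no swap needed)
insert 24:
  append 24 at index 9 → [16, 10, 14, 3, -18, -16, -19, -5, -6, 24]
  24 > parent -18 at index 4, swap → [16, 10, 14, 3, 24, -16, -19, -5, -6, -18]
  24 > parent 10 at index 1, swap → [16, 24, 14, 3, 10, -16, -19, -5, -6, -18]
  24 > parent 16 at index 0, swap → [24, 16, 14, 3, 10, -16, -19, -5, -6, -18]
insert -15:
  append -15 at index 10 → [24, 16, 14, 3, 10, -16, -19, -5, -6, -18, -15] (no swap needed)
insert 8:
  append 8 at index 11 → [24, 16, 14, 3, 10, -16, -19, -5, -6, -18, -15, 8]
  8 > parent -16 at index 5, swap → [24, 16, 14, 3, 10, 8, -19, -5, -6, -18, -15, -16]
insert 26:
  append 26 at index 12 → [24, 16, 14, 3, 10, 8, -19, -5, -6, -18, -15, -16, 26]
  26 > parent 8 at index 5, swap → [24, 16, 14, 3, 10, 26, -19, -5, -6, -18, -15, -16, 8]
  26 > parent 14 at index 2, swap → [24, 16, 26, 3, 10, 14, -19, -5, -6, -18, -15, -16, 8]
  26 > parent 24 at index 0, swap → [26, 16, 24, 3, 10, 14, -19, -5, -6, -18, -15, -16, 8]
insert 31:
  append 31 at index 13 → [26, 16, 24, 3, 10, 14, -19, -5, -6, -18, -15, -16, 8, 31]
  31 > parent -19 at index 6, swap → [26, 16, 24, 3, 10, 14, 31, -5, -6, -18, -15, -16, 8, -19]
  31 > parent 24 at index 2, swap → [26, 16, 31, 3, 10, 14, 24, -5, -6, -18, -15, -16, 8, -19]
  31 > parent 26 at index 0, swap → [31, 16, 26, 3, 10, 14, 24, -5, -6, -18, -15, -16, 8, -19]
insert -1:
  append -1 at index 14 → [31, 16, 26, 3, 10, 14, 24, -5, -6, -18, -15, -16, 8, -19, -1] (no swap needed)

[31, 16, 26, 3, 10, 14, 24, -5, -6, -18, -15, -16, 8, -19, -1]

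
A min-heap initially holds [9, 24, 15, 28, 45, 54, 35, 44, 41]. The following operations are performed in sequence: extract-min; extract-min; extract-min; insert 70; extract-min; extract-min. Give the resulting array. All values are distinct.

[41, 44, 54, 70, 45]

extract-min → returns 9:
  remove root 9; move last element 41 to root → [41, 24, 15, 28, 45, 54, 35, 44]
  41 vs smaller child 15 at index 2, swap → [15, 24, 41, 28, 45, 54, 35, 44]
  41 vs smaller child 35 at index 6, swap → [15, 24, 35, 28, 45, 54, 41, 44]
extract-min → returns 15:
  remove root 15; move last element 44 to root → [44, 24, 35, 28, 45, 54, 41]
  44 vs smaller child 24 at index 1, swap → [24, 44, 35, 28, 45, 54, 41]
  44 vs smaller child 28 at index 3, swap → [24, 28, 35, 44, 45, 54, 41]
extract-min → returns 24:
  remove root 24; move last element 41 to root → [41, 28, 35, 44, 45, 54]
  41 vs smaller child 28 at index 1, swap → [28, 41, 35, 44, 45, 54]
insert 70:
  append 70 at index 6 → [28, 41, 35, 44, 45, 54, 70] (no swap needed)
extract-min → returns 28:
  remove root 28; move last element 70 to root → [70, 41, 35, 44, 45, 54]
  70 vs smaller child 35 at index 2, swap → [35, 41, 70, 44, 45, 54]
  70 vs only child 54 at index 5, swap → [35, 41, 54, 44, 45, 70]
extract-min → returns 35:
  remove root 35; move last element 70 to root → [70, 41, 54, 44, 45]
  70 vs smaller child 41 at index 1, swap → [41, 70, 54, 44, 45]
  70 vs smaller child 44 at index 3, swap → [41, 44, 54, 70, 45]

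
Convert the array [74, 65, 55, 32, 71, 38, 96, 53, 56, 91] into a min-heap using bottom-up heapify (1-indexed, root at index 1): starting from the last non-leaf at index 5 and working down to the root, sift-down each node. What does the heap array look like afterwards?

sift down from index 5: already satisfies heap property
sift down from index 4: already satisfies heap property
sift down from index 3:
  55 vs smaller child 38 at index 6, swap → [74, 65, 38, 32, 71, 55, 96, 53, 56, 91]
sift down from index 2:
  65 vs smaller child 32 at index 4, swap → [74, 32, 38, 65, 71, 55, 96, 53, 56, 91]
  65 vs smaller child 53 at index 8, swap → [74, 32, 38, 53, 71, 55, 96, 65, 56, 91]
sift down from index 1:
  74 vs smaller child 32 at index 2, swap → [32, 74, 38, 53, 71, 55, 96, 65, 56, 91]
  74 vs smaller child 53 at index 4, swap → [32, 53, 38, 74, 71, 55, 96, 65, 56, 91]
  74 vs smaller child 56 at index 9, swap → [32, 53, 38, 56, 71, 55, 96, 65, 74, 91]

[32, 53, 38, 56, 71, 55, 96, 65, 74, 91]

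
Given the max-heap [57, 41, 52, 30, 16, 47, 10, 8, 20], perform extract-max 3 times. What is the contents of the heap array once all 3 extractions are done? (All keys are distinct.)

[41, 30, 20, 10, 16, 8]

extract-max #1 returns 57:
  remove root 57; move last element 20 to root → [20, 41, 52, 30, 16, 47, 10, 8]
  20 vs larger child 52 at index 2, swap → [52, 41, 20, 30, 16, 47, 10, 8]
  20 vs larger child 47 at index 5, swap → [52, 41, 47, 30, 16, 20, 10, 8]
extract-max #2 returns 52:
  remove root 52; move last element 8 to root → [8, 41, 47, 30, 16, 20, 10]
  8 vs larger child 47 at index 2, swap → [47, 41, 8, 30, 16, 20, 10]
  8 vs larger child 20 at index 5, swap → [47, 41, 20, 30, 16, 8, 10]
extract-max #3 returns 47:
  remove root 47; move last element 10 to root → [10, 41, 20, 30, 16, 8]
  10 vs larger child 41 at index 1, swap → [41, 10, 20, 30, 16, 8]
  10 vs larger child 30 at index 3, swap → [41, 30, 20, 10, 16, 8]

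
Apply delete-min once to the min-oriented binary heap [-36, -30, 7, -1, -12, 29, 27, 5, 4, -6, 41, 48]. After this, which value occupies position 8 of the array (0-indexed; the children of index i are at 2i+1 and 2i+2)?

remove root -36; move last element 48 to root → [48, -30, 7, -1, -12, 29, 27, 5, 4, -6, 41]
48 vs smaller child -30 at index 1, swap → [-30, 48, 7, -1, -12, 29, 27, 5, 4, -6, 41]
48 vs smaller child -12 at index 4, swap → [-30, -12, 7, -1, 48, 29, 27, 5, 4, -6, 41]
48 vs smaller child -6 at index 9, swap → [-30, -12, 7, -1, -6, 29, 27, 5, 4, 48, 41]
resulting array: [-30, -12, 7, -1, -6, 29, 27, 5, 4, 48, 41]

4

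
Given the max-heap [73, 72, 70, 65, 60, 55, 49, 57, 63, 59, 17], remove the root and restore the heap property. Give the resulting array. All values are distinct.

[72, 65, 70, 63, 60, 55, 49, 57, 17, 59]

remove root 73; move last element 17 to root → [17, 72, 70, 65, 60, 55, 49, 57, 63, 59]
17 vs larger child 72 at index 1, swap → [72, 17, 70, 65, 60, 55, 49, 57, 63, 59]
17 vs larger child 65 at index 3, swap → [72, 65, 70, 17, 60, 55, 49, 57, 63, 59]
17 vs larger child 63 at index 8, swap → [72, 65, 70, 63, 60, 55, 49, 57, 17, 59]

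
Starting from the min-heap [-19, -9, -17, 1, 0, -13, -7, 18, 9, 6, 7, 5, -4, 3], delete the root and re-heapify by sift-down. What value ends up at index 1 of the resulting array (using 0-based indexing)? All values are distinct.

-9

remove root -19; move last element 3 to root → [3, -9, -17, 1, 0, -13, -7, 18, 9, 6, 7, 5, -4]
3 vs smaller child -17 at index 2, swap → [-17, -9, 3, 1, 0, -13, -7, 18, 9, 6, 7, 5, -4]
3 vs smaller child -13 at index 5, swap → [-17, -9, -13, 1, 0, 3, -7, 18, 9, 6, 7, 5, -4]
3 vs smaller child -4 at index 12, swap → [-17, -9, -13, 1, 0, -4, -7, 18, 9, 6, 7, 5, 3]
resulting array: [-17, -9, -13, 1, 0, -4, -7, 18, 9, 6, 7, 5, 3]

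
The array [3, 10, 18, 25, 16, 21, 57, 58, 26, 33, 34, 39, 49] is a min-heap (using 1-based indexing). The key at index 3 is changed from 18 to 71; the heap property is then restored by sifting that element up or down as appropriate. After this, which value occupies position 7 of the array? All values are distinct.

set index 3 from 18 to 71 → [3, 10, 71, 25, 16, 21, 57, 58, 26, 33, 34, 39, 49]
71 vs smaller child 21 at index 6, swap → [3, 10, 21, 25, 16, 71, 57, 58, 26, 33, 34, 39, 49]
71 vs smaller child 39 at index 12, swap → [3, 10, 21, 25, 16, 39, 57, 58, 26, 33, 34, 71, 49]
resulting array: [3, 10, 21, 25, 16, 39, 57, 58, 26, 33, 34, 71, 49]

57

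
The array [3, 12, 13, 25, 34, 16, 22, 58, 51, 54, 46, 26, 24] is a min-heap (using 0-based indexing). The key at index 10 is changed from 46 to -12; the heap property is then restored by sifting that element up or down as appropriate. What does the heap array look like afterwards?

set index 10 from 46 to -12 → [3, 12, 13, 25, 34, 16, 22, 58, 51, 54, -12, 26, 24]
-12 < parent 34 at index 4, swap → [3, 12, 13, 25, -12, 16, 22, 58, 51, 54, 34, 26, 24]
-12 < parent 12 at index 1, swap → [3, -12, 13, 25, 12, 16, 22, 58, 51, 54, 34, 26, 24]
-12 < parent 3 at index 0, swap → [-12, 3, 13, 25, 12, 16, 22, 58, 51, 54, 34, 26, 24]

[-12, 3, 13, 25, 12, 16, 22, 58, 51, 54, 34, 26, 24]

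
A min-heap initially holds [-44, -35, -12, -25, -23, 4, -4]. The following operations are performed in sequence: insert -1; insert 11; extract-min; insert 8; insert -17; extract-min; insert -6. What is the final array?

[-25, -23, -12, -1, -17, 4, -4, 11, 8, -6]

insert -1:
  append -1 at index 7 → [-44, -35, -12, -25, -23, 4, -4, -1] (no swap needed)
insert 11:
  append 11 at index 8 → [-44, -35, -12, -25, -23, 4, -4, -1, 11] (no swap needed)
extract-min → returns -44:
  remove root -44; move last element 11 to root → [11, -35, -12, -25, -23, 4, -4, -1]
  11 vs smaller child -35 at index 1, swap → [-35, 11, -12, -25, -23, 4, -4, -1]
  11 vs smaller child -25 at index 3, swap → [-35, -25, -12, 11, -23, 4, -4, -1]
  11 vs only child -1 at index 7, swap → [-35, -25, -12, -1, -23, 4, -4, 11]
insert 8:
  append 8 at index 8 → [-35, -25, -12, -1, -23, 4, -4, 11, 8] (no swap needed)
insert -17:
  append -17 at index 9 → [-35, -25, -12, -1, -23, 4, -4, 11, 8, -17] (no swap needed)
extract-min → returns -35:
  remove root -35; move last element -17 to root → [-17, -25, -12, -1, -23, 4, -4, 11, 8]
  -17 vs smaller child -25 at index 1, swap → [-25, -17, -12, -1, -23, 4, -4, 11, 8]
  -17 vs smaller child -23 at index 4, swap → [-25, -23, -12, -1, -17, 4, -4, 11, 8]
insert -6:
  append -6 at index 9 → [-25, -23, -12, -1, -17, 4, -4, 11, 8, -6] (no swap needed)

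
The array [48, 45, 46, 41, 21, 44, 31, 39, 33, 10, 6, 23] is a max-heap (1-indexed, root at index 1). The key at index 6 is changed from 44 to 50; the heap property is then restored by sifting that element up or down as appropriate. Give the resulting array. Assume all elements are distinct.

set index 6 from 44 to 50 → [48, 45, 46, 41, 21, 50, 31, 39, 33, 10, 6, 23]
50 > parent 46 at index 3, swap → [48, 45, 50, 41, 21, 46, 31, 39, 33, 10, 6, 23]
50 > parent 48 at index 1, swap → [50, 45, 48, 41, 21, 46, 31, 39, 33, 10, 6, 23]

[50, 45, 48, 41, 21, 46, 31, 39, 33, 10, 6, 23]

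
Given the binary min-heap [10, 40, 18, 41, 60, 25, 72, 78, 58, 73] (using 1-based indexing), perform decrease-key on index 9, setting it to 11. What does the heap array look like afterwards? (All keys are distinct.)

[10, 11, 18, 40, 60, 25, 72, 78, 41, 73]

set index 9 from 58 to 11 → [10, 40, 18, 41, 60, 25, 72, 78, 11, 73]
11 < parent 41 at index 4, swap → [10, 40, 18, 11, 60, 25, 72, 78, 41, 73]
11 < parent 40 at index 2, swap → [10, 11, 18, 40, 60, 25, 72, 78, 41, 73]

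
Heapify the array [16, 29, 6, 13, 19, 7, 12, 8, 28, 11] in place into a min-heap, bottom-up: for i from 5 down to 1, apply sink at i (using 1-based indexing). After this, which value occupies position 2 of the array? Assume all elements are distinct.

8

sift down from index 5:
  19 vs only child 11 at index 10, swap → [16, 29, 6, 13, 11, 7, 12, 8, 28, 19]
sift down from index 4:
  13 vs smaller child 8 at index 8, swap → [16, 29, 6, 8, 11, 7, 12, 13, 28, 19]
sift down from index 3: already satisfies heap property
sift down from index 2:
  29 vs smaller child 8 at index 4, swap → [16, 8, 6, 29, 11, 7, 12, 13, 28, 19]
  29 vs smaller child 13 at index 8, swap → [16, 8, 6, 13, 11, 7, 12, 29, 28, 19]
sift down from index 1:
  16 vs smaller child 6 at index 3, swap → [6, 8, 16, 13, 11, 7, 12, 29, 28, 19]
  16 vs smaller child 7 at index 6, swap → [6, 8, 7, 13, 11, 16, 12, 29, 28, 19]
resulting array: [6, 8, 7, 13, 11, 16, 12, 29, 28, 19]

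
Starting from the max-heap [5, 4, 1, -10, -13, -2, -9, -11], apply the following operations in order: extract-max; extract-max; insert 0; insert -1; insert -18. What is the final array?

[1, -1, 0, -10, -13, -9, -2, -11, -18]

extract-max → returns 5:
  remove root 5; move last element -11 to root → [-11, 4, 1, -10, -13, -2, -9]
  -11 vs larger child 4 at index 1, swap → [4, -11, 1, -10, -13, -2, -9]
  -11 vs larger child -10 at index 3, swap → [4, -10, 1, -11, -13, -2, -9]
extract-max → returns 4:
  remove root 4; move last element -9 to root → [-9, -10, 1, -11, -13, -2]
  -9 vs larger child 1 at index 2, swap → [1, -10, -9, -11, -13, -2]
  -9 vs only child -2 at index 5, swap → [1, -10, -2, -11, -13, -9]
insert 0:
  append 0 at index 6 → [1, -10, -2, -11, -13, -9, 0]
  0 > parent -2 at index 2, swap → [1, -10, 0, -11, -13, -9, -2]
insert -1:
  append -1 at index 7 → [1, -10, 0, -11, -13, -9, -2, -1]
  -1 > parent -11 at index 3, swap → [1, -10, 0, -1, -13, -9, -2, -11]
  -1 > parent -10 at index 1, swap → [1, -1, 0, -10, -13, -9, -2, -11]
insert -18:
  append -18 at index 8 → [1, -1, 0, -10, -13, -9, -2, -11, -18] (no swap needed)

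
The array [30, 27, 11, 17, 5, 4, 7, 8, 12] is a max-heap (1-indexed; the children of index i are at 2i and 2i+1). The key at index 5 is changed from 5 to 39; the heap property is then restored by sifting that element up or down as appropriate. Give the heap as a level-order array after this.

[39, 30, 11, 17, 27, 4, 7, 8, 12]

set index 5 from 5 to 39 → [30, 27, 11, 17, 39, 4, 7, 8, 12]
39 > parent 27 at index 2, swap → [30, 39, 11, 17, 27, 4, 7, 8, 12]
39 > parent 30 at index 1, swap → [39, 30, 11, 17, 27, 4, 7, 8, 12]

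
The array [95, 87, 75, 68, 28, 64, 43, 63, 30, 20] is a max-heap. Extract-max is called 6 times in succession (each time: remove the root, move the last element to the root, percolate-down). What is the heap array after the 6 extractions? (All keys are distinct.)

[43, 30, 28, 20]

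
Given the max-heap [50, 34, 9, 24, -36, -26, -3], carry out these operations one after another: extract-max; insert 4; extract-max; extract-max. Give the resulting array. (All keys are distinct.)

[9, 4, -26, -3, -36]

extract-max → returns 50:
  remove root 50; move last element -3 to root → [-3, 34, 9, 24, -36, -26]
  -3 vs larger child 34 at index 1, swap → [34, -3, 9, 24, -36, -26]
  -3 vs larger child 24 at index 3, swap → [34, 24, 9, -3, -36, -26]
insert 4:
  append 4 at index 6 → [34, 24, 9, -3, -36, -26, 4] (no swap needed)
extract-max → returns 34:
  remove root 34; move last element 4 to root → [4, 24, 9, -3, -36, -26]
  4 vs larger child 24 at index 1, swap → [24, 4, 9, -3, -36, -26]
extract-max → returns 24:
  remove root 24; move last element -26 to root → [-26, 4, 9, -3, -36]
  -26 vs larger child 9 at index 2, swap → [9, 4, -26, -3, -36]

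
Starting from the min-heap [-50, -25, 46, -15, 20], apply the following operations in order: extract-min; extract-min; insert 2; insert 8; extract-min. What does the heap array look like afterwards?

extract-min → returns -50:
  remove root -50; move last element 20 to root → [20, -25, 46, -15]
  20 vs smaller child -25 at index 1, swap → [-25, 20, 46, -15]
  20 vs only child -15 at index 3, swap → [-25, -15, 46, 20]
extract-min → returns -25:
  remove root -25; move last element 20 to root → [20, -15, 46]
  20 vs smaller child -15 at index 1, swap → [-15, 20, 46]
insert 2:
  append 2 at index 3 → [-15, 20, 46, 2]
  2 < parent 20 at index 1, swap → [-15, 2, 46, 20]
insert 8:
  append 8 at index 4 → [-15, 2, 46, 20, 8] (no swap needed)
extract-min → returns -15:
  remove root -15; move last element 8 to root → [8, 2, 46, 20]
  8 vs smaller child 2 at index 1, swap → [2, 8, 46, 20]

[2, 8, 46, 20]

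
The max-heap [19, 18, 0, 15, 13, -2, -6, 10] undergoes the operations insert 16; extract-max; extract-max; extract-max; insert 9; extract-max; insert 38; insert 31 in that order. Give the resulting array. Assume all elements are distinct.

[38, 31, 13, 10, -6, -2, 9, 0]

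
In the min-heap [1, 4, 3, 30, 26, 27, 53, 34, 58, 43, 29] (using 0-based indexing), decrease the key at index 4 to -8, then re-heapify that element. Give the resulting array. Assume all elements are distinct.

set index 4 from 26 to -8 → [1, 4, 3, 30, -8, 27, 53, 34, 58, 43, 29]
-8 < parent 4 at index 1, swap → [1, -8, 3, 30, 4, 27, 53, 34, 58, 43, 29]
-8 < parent 1 at index 0, swap → [-8, 1, 3, 30, 4, 27, 53, 34, 58, 43, 29]

[-8, 1, 3, 30, 4, 27, 53, 34, 58, 43, 29]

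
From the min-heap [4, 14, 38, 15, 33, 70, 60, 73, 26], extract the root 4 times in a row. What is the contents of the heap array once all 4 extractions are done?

extract-min #1 returns 4:
  remove root 4; move last element 26 to root → [26, 14, 38, 15, 33, 70, 60, 73]
  26 vs smaller child 14 at index 1, swap → [14, 26, 38, 15, 33, 70, 60, 73]
  26 vs smaller child 15 at index 3, swap → [14, 15, 38, 26, 33, 70, 60, 73]
extract-min #2 returns 14:
  remove root 14; move last element 73 to root → [73, 15, 38, 26, 33, 70, 60]
  73 vs smaller child 15 at index 1, swap → [15, 73, 38, 26, 33, 70, 60]
  73 vs smaller child 26 at index 3, swap → [15, 26, 38, 73, 33, 70, 60]
extract-min #3 returns 15:
  remove root 15; move last element 60 to root → [60, 26, 38, 73, 33, 70]
  60 vs smaller child 26 at index 1, swap → [26, 60, 38, 73, 33, 70]
  60 vs smaller child 33 at index 4, swap → [26, 33, 38, 73, 60, 70]
extract-min #4 returns 26:
  remove root 26; move last element 70 to root → [70, 33, 38, 73, 60]
  70 vs smaller child 33 at index 1, swap → [33, 70, 38, 73, 60]
  70 vs smaller child 60 at index 4, swap → [33, 60, 38, 73, 70]

[33, 60, 38, 73, 70]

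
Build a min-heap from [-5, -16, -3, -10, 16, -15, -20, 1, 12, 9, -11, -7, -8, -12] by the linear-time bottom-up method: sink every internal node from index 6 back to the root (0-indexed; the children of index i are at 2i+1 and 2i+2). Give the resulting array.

sift down from index 6: already satisfies heap property
sift down from index 5: already satisfies heap property
sift down from index 4:
  16 vs smaller child -11 at index 10, swap → [-5, -16, -3, -10, -11, -15, -20, 1, 12, 9, 16, -7, -8, -12]
sift down from index 3: already satisfies heap property
sift down from index 2:
  -3 vs smaller child -20 at index 6, swap → [-5, -16, -20, -10, -11, -15, -3, 1, 12, 9, 16, -7, -8, -12]
  -3 vs only child -12 at index 13, swap → [-5, -16, -20, -10, -11, -15, -12, 1, 12, 9, 16, -7, -8, -3]
sift down from index 1: already satisfies heap property
sift down from index 0:
  -5 vs smaller child -20 at index 2, swap → [-20, -16, -5, -10, -11, -15, -12, 1, 12, 9, 16, -7, -8, -3]
  -5 vs smaller child -15 at index 5, swap → [-20, -16, -15, -10, -11, -5, -12, 1, 12, 9, 16, -7, -8, -3]
  -5 vs smaller child -8 at index 12, swap → [-20, -16, -15, -10, -11, -8, -12, 1, 12, 9, 16, -7, -5, -3]

[-20, -16, -15, -10, -11, -8, -12, 1, 12, 9, 16, -7, -5, -3]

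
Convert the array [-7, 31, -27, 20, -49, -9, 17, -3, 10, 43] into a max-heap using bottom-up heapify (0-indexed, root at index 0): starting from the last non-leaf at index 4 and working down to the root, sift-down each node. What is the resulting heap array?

sift down from index 4:
  -49 vs only child 43 at index 9, swap → [-7, 31, -27, 20, 43, -9, 17, -3, 10, -49]
sift down from index 3: already satisfies heap property
sift down from index 2:
  -27 vs larger child 17 at index 6, swap → [-7, 31, 17, 20, 43, -9, -27, -3, 10, -49]
sift down from index 1:
  31 vs larger child 43 at index 4, swap → [-7, 43, 17, 20, 31, -9, -27, -3, 10, -49]
sift down from index 0:
  -7 vs larger child 43 at index 1, swap → [43, -7, 17, 20, 31, -9, -27, -3, 10, -49]
  -7 vs larger child 31 at index 4, swap → [43, 31, 17, 20, -7, -9, -27, -3, 10, -49]

[43, 31, 17, 20, -7, -9, -27, -3, 10, -49]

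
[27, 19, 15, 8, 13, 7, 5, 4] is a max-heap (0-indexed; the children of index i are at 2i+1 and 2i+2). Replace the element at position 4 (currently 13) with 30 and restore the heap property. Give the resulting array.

set index 4 from 13 to 30 → [27, 19, 15, 8, 30, 7, 5, 4]
30 > parent 19 at index 1, swap → [27, 30, 15, 8, 19, 7, 5, 4]
30 > parent 27 at index 0, swap → [30, 27, 15, 8, 19, 7, 5, 4]

[30, 27, 15, 8, 19, 7, 5, 4]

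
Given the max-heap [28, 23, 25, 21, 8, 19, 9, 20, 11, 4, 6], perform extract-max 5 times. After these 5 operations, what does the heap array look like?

extract-max #1 returns 28:
  remove root 28; move last element 6 to root → [6, 23, 25, 21, 8, 19, 9, 20, 11, 4]
  6 vs larger child 25 at index 2, swap → [25, 23, 6, 21, 8, 19, 9, 20, 11, 4]
  6 vs larger child 19 at index 5, swap → [25, 23, 19, 21, 8, 6, 9, 20, 11, 4]
extract-max #2 returns 25:
  remove root 25; move last element 4 to root → [4, 23, 19, 21, 8, 6, 9, 20, 11]
  4 vs larger child 23 at index 1, swap → [23, 4, 19, 21, 8, 6, 9, 20, 11]
  4 vs larger child 21 at index 3, swap → [23, 21, 19, 4, 8, 6, 9, 20, 11]
  4 vs larger child 20 at index 7, swap → [23, 21, 19, 20, 8, 6, 9, 4, 11]
extract-max #3 returns 23:
  remove root 23; move last element 11 to root → [11, 21, 19, 20, 8, 6, 9, 4]
  11 vs larger child 21 at index 1, swap → [21, 11, 19, 20, 8, 6, 9, 4]
  11 vs larger child 20 at index 3, swap → [21, 20, 19, 11, 8, 6, 9, 4]
extract-max #4 returns 21:
  remove root 21; move last element 4 to root → [4, 20, 19, 11, 8, 6, 9]
  4 vs larger child 20 at index 1, swap → [20, 4, 19, 11, 8, 6, 9]
  4 vs larger child 11 at index 3, swap → [20, 11, 19, 4, 8, 6, 9]
extract-max #5 returns 20:
  remove root 20; move last element 9 to root → [9, 11, 19, 4, 8, 6]
  9 vs larger child 19 at index 2, swap → [19, 11, 9, 4, 8, 6]

[19, 11, 9, 4, 8, 6]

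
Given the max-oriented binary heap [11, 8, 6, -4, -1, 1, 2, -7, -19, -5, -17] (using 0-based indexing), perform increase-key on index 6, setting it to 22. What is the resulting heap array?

[22, 8, 11, -4, -1, 1, 6, -7, -19, -5, -17]

set index 6 from 2 to 22 → [11, 8, 6, -4, -1, 1, 22, -7, -19, -5, -17]
22 > parent 6 at index 2, swap → [11, 8, 22, -4, -1, 1, 6, -7, -19, -5, -17]
22 > parent 11 at index 0, swap → [22, 8, 11, -4, -1, 1, 6, -7, -19, -5, -17]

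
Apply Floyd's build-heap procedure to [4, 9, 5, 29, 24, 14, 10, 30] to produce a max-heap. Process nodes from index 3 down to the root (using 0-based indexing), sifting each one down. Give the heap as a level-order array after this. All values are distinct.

sift down from index 3:
  29 vs only child 30 at index 7, swap → [4, 9, 5, 30, 24, 14, 10, 29]
sift down from index 2:
  5 vs larger child 14 at index 5, swap → [4, 9, 14, 30, 24, 5, 10, 29]
sift down from index 1:
  9 vs larger child 30 at index 3, swap → [4, 30, 14, 9, 24, 5, 10, 29]
  9 vs only child 29 at index 7, swap → [4, 30, 14, 29, 24, 5, 10, 9]
sift down from index 0:
  4 vs larger child 30 at index 1, swap → [30, 4, 14, 29, 24, 5, 10, 9]
  4 vs larger child 29 at index 3, swap → [30, 29, 14, 4, 24, 5, 10, 9]
  4 vs only child 9 at index 7, swap → [30, 29, 14, 9, 24, 5, 10, 4]

[30, 29, 14, 9, 24, 5, 10, 4]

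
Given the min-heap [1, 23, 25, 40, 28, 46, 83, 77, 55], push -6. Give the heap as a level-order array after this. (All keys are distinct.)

append -6 at index 9 → [1, 23, 25, 40, 28, 46, 83, 77, 55, -6]
-6 < parent 28 at index 4, swap → [1, 23, 25, 40, -6, 46, 83, 77, 55, 28]
-6 < parent 23 at index 1, swap → [1, -6, 25, 40, 23, 46, 83, 77, 55, 28]
-6 < parent 1 at index 0, swap → [-6, 1, 25, 40, 23, 46, 83, 77, 55, 28]

[-6, 1, 25, 40, 23, 46, 83, 77, 55, 28]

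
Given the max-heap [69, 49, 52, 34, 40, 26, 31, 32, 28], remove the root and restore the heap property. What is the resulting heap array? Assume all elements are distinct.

[52, 49, 31, 34, 40, 26, 28, 32]

remove root 69; move last element 28 to root → [28, 49, 52, 34, 40, 26, 31, 32]
28 vs larger child 52 at index 2, swap → [52, 49, 28, 34, 40, 26, 31, 32]
28 vs larger child 31 at index 6, swap → [52, 49, 31, 34, 40, 26, 28, 32]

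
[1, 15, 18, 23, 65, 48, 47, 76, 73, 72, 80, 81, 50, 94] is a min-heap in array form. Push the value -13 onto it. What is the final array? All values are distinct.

[-13, 15, 1, 23, 65, 48, 18, 76, 73, 72, 80, 81, 50, 94, 47]

append -13 at index 14 → [1, 15, 18, 23, 65, 48, 47, 76, 73, 72, 80, 81, 50, 94, -13]
-13 < parent 47 at index 6, swap → [1, 15, 18, 23, 65, 48, -13, 76, 73, 72, 80, 81, 50, 94, 47]
-13 < parent 18 at index 2, swap → [1, 15, -13, 23, 65, 48, 18, 76, 73, 72, 80, 81, 50, 94, 47]
-13 < parent 1 at index 0, swap → [-13, 15, 1, 23, 65, 48, 18, 76, 73, 72, 80, 81, 50, 94, 47]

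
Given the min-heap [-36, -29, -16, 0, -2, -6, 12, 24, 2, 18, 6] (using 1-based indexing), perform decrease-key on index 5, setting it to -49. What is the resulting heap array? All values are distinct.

[-49, -36, -16, 0, -29, -6, 12, 24, 2, 18, 6]

set index 5 from -2 to -49 → [-36, -29, -16, 0, -49, -6, 12, 24, 2, 18, 6]
-49 < parent -29 at index 2, swap → [-36, -49, -16, 0, -29, -6, 12, 24, 2, 18, 6]
-49 < parent -36 at index 1, swap → [-49, -36, -16, 0, -29, -6, 12, 24, 2, 18, 6]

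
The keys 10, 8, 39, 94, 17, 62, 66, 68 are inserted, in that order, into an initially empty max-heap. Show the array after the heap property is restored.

[94, 68, 66, 39, 17, 10, 62, 8]

Insert 10:
  append 10 at index 0 → [10] (no swap needed)
Insert 8:
  append 8 at index 1 → [10, 8] (no swap needed)
Insert 39:
  append 39 at index 2 → [10, 8, 39]
  39 > parent 10 at index 0, swap → [39, 8, 10]
Insert 94:
  append 94 at index 3 → [39, 8, 10, 94]
  94 > parent 8 at index 1, swap → [39, 94, 10, 8]
  94 > parent 39 at index 0, swap → [94, 39, 10, 8]
Insert 17:
  append 17 at index 4 → [94, 39, 10, 8, 17] (no swap needed)
Insert 62:
  append 62 at index 5 → [94, 39, 10, 8, 17, 62]
  62 > parent 10 at index 2, swap → [94, 39, 62, 8, 17, 10]
Insert 66:
  append 66 at index 6 → [94, 39, 62, 8, 17, 10, 66]
  66 > parent 62 at index 2, swap → [94, 39, 66, 8, 17, 10, 62]
Insert 68:
  append 68 at index 7 → [94, 39, 66, 8, 17, 10, 62, 68]
  68 > parent 8 at index 3, swap → [94, 39, 66, 68, 17, 10, 62, 8]
  68 > parent 39 at index 1, swap → [94, 68, 66, 39, 17, 10, 62, 8]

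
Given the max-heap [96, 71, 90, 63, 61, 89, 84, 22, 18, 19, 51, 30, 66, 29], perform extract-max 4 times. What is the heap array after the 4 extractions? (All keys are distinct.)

extract-max #1 returns 96:
  remove root 96; move last element 29 to root → [29, 71, 90, 63, 61, 89, 84, 22, 18, 19, 51, 30, 66]
  29 vs larger child 90 at index 2, swap → [90, 71, 29, 63, 61, 89, 84, 22, 18, 19, 51, 30, 66]
  29 vs larger child 89 at index 5, swap → [90, 71, 89, 63, 61, 29, 84, 22, 18, 19, 51, 30, 66]
  29 vs larger child 66 at index 12, swap → [90, 71, 89, 63, 61, 66, 84, 22, 18, 19, 51, 30, 29]
extract-max #2 returns 90:
  remove root 90; move last element 29 to root → [29, 71, 89, 63, 61, 66, 84, 22, 18, 19, 51, 30]
  29 vs larger child 89 at index 2, swap → [89, 71, 29, 63, 61, 66, 84, 22, 18, 19, 51, 30]
  29 vs larger child 84 at index 6, swap → [89, 71, 84, 63, 61, 66, 29, 22, 18, 19, 51, 30]
extract-max #3 returns 89:
  remove root 89; move last element 30 to root → [30, 71, 84, 63, 61, 66, 29, 22, 18, 19, 51]
  30 vs larger child 84 at index 2, swap → [84, 71, 30, 63, 61, 66, 29, 22, 18, 19, 51]
  30 vs larger child 66 at index 5, swap → [84, 71, 66, 63, 61, 30, 29, 22, 18, 19, 51]
extract-max #4 returns 84:
  remove root 84; move last element 51 to root → [51, 71, 66, 63, 61, 30, 29, 22, 18, 19]
  51 vs larger child 71 at index 1, swap → [71, 51, 66, 63, 61, 30, 29, 22, 18, 19]
  51 vs larger child 63 at index 3, swap → [71, 63, 66, 51, 61, 30, 29, 22, 18, 19]

[71, 63, 66, 51, 61, 30, 29, 22, 18, 19]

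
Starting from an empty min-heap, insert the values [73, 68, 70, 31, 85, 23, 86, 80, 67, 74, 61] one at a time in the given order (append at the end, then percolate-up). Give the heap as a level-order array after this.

Insert 73:
  append 73 at index 0 → [73] (no swap needed)
Insert 68:
  append 68 at index 1 → [73, 68]
  68 < parent 73 at index 0, swap → [68, 73]
Insert 70:
  append 70 at index 2 → [68, 73, 70] (no swap needed)
Insert 31:
  append 31 at index 3 → [68, 73, 70, 31]
  31 < parent 73 at index 1, swap → [68, 31, 70, 73]
  31 < parent 68 at index 0, swap → [31, 68, 70, 73]
Insert 85:
  append 85 at index 4 → [31, 68, 70, 73, 85] (no swap needed)
Insert 23:
  append 23 at index 5 → [31, 68, 70, 73, 85, 23]
  23 < parent 70 at index 2, swap → [31, 68, 23, 73, 85, 70]
  23 < parent 31 at index 0, swap → [23, 68, 31, 73, 85, 70]
Insert 86:
  append 86 at index 6 → [23, 68, 31, 73, 85, 70, 86] (no swap needed)
Insert 80:
  append 80 at index 7 → [23, 68, 31, 73, 85, 70, 86, 80] (no swap needed)
Insert 67:
  append 67 at index 8 → [23, 68, 31, 73, 85, 70, 86, 80, 67]
  67 < parent 73 at index 3, swap → [23, 68, 31, 67, 85, 70, 86, 80, 73]
  67 < parent 68 at index 1, swap → [23, 67, 31, 68, 85, 70, 86, 80, 73]
Insert 74:
  append 74 at index 9 → [23, 67, 31, 68, 85, 70, 86, 80, 73, 74]
  74 < parent 85 at index 4, swap → [23, 67, 31, 68, 74, 70, 86, 80, 73, 85]
Insert 61:
  append 61 at index 10 → [23, 67, 31, 68, 74, 70, 86, 80, 73, 85, 61]
  61 < parent 74 at index 4, swap → [23, 67, 31, 68, 61, 70, 86, 80, 73, 85, 74]
  61 < parent 67 at index 1, swap → [23, 61, 31, 68, 67, 70, 86, 80, 73, 85, 74]

[23, 61, 31, 68, 67, 70, 86, 80, 73, 85, 74]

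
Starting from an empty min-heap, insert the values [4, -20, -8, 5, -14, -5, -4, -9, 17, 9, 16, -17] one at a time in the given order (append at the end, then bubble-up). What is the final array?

[-20, -14, -17, -9, 4, -8, -4, 5, 17, 9, 16, -5]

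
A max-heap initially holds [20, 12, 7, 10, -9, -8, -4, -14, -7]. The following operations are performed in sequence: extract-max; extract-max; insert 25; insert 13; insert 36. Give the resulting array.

extract-max → returns 20:
  remove root 20; move last element -7 to root → [-7, 12, 7, 10, -9, -8, -4, -14]
  -7 vs larger child 12 at index 1, swap → [12, -7, 7, 10, -9, -8, -4, -14]
  -7 vs larger child 10 at index 3, swap → [12, 10, 7, -7, -9, -8, -4, -14]
extract-max → returns 12:
  remove root 12; move last element -14 to root → [-14, 10, 7, -7, -9, -8, -4]
  -14 vs larger child 10 at index 1, swap → [10, -14, 7, -7, -9, -8, -4]
  -14 vs larger child -7 at index 3, swap → [10, -7, 7, -14, -9, -8, -4]
insert 25:
  append 25 at index 7 → [10, -7, 7, -14, -9, -8, -4, 25]
  25 > parent -14 at index 3, swap → [10, -7, 7, 25, -9, -8, -4, -14]
  25 > parent -7 at index 1, swap → [10, 25, 7, -7, -9, -8, -4, -14]
  25 > parent 10 at index 0, swap → [25, 10, 7, -7, -9, -8, -4, -14]
insert 13:
  append 13 at index 8 → [25, 10, 7, -7, -9, -8, -4, -14, 13]
  13 > parent -7 at index 3, swap → [25, 10, 7, 13, -9, -8, -4, -14, -7]
  13 > parent 10 at index 1, swap → [25, 13, 7, 10, -9, -8, -4, -14, -7]
insert 36:
  append 36 at index 9 → [25, 13, 7, 10, -9, -8, -4, -14, -7, 36]
  36 > parent -9 at index 4, swap → [25, 13, 7, 10, 36, -8, -4, -14, -7, -9]
  36 > parent 13 at index 1, swap → [25, 36, 7, 10, 13, -8, -4, -14, -7, -9]
  36 > parent 25 at index 0, swap → [36, 25, 7, 10, 13, -8, -4, -14, -7, -9]

[36, 25, 7, 10, 13, -8, -4, -14, -7, -9]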